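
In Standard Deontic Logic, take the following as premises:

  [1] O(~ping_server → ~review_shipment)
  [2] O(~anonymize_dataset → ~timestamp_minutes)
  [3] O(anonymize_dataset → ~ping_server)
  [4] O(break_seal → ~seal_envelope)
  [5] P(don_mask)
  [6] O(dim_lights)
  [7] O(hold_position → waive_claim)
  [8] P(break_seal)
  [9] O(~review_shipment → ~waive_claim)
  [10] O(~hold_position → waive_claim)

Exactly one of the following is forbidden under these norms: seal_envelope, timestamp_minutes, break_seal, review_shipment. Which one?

Premises 10 and 7 are O(~hold_position → waive_claim) and O(hold_position → waive_claim); every ideal world satisfies ~hold_position or hold_position, so in either case waive_claim holds — hence O(waive_claim).
Premise 9 is O(~review_shipment → ~waive_claim); contrapositively O(waive_claim → review_shipment). Since O(waive_claim) holds, K gives O(review_shipment).
The contrapositive of premise 1 (O(~ping_server → ~review_shipment)) is O(review_shipment → ping_server), and O(review_shipment) is already established, so O(ping_server).
The contrapositive of premise 3 (O(anonymize_dataset → ~ping_server)) is O(ping_server → ~anonymize_dataset), and O(ping_server) is already established, so O(~anonymize_dataset).
Premise 2 is O(~anonymize_dataset → ~timestamp_minutes); since O(~anonymize_dataset), deontic closure gives O(~timestamp_minutes).
So O(~timestamp_minutes) holds, i.e. timestamp_minutes is forbidden. None of the other listed options is forbidden under the premises.

timestamp_minutes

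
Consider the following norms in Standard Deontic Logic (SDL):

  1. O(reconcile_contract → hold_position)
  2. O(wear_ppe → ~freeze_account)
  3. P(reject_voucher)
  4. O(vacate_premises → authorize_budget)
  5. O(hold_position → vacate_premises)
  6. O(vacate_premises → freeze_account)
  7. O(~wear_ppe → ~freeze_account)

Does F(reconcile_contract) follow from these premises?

Yes

Premises 2 and 7 are O(wear_ppe → ~freeze_account) and O(~wear_ppe → ~freeze_account); every ideal world satisfies wear_ppe or ~wear_ppe, so in either case ~freeze_account holds — hence O(~freeze_account).
Premise 6, O(vacate_premises → freeze_account), contraposes to O(~freeze_account → ~vacate_premises); with O(~freeze_account) we get O(~vacate_premises).
The contrapositive of premise 5 (O(hold_position → vacate_premises)) is O(~vacate_premises → ~hold_position), and O(~vacate_premises) is already established, so O(~hold_position).
Premise 1, O(reconcile_contract → hold_position), contraposes to O(~hold_position → ~reconcile_contract); with O(~hold_position) we get O(~reconcile_contract).
Premises 3, 4 do not contribute to this derivation.
So O(~reconcile_contract) holds, i.e. F(reconcile_contract). The claim follows.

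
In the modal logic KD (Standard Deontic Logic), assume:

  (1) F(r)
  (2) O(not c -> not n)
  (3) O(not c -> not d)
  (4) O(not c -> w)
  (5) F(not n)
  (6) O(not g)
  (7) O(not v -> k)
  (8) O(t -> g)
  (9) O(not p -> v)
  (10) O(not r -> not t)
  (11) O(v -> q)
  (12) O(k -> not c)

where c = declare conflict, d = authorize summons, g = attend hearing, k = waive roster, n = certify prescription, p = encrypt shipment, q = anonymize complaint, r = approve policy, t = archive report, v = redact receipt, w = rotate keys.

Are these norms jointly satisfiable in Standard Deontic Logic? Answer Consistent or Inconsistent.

Premise 8 is O(t -> g), but O(t) is not derivable from the premises, so it does not yield O(g).
So O(g) is not derivable, and the apparent clash with O(not g) does not arise.
A world satisfying every obligation exists (e.g. c=true, d=false, g=false, k=false, n=true, p=false, q=true, r=false, t=false, v=true, w=false); no atom is both obligatory and forbidden, so the set is consistent.

Consistent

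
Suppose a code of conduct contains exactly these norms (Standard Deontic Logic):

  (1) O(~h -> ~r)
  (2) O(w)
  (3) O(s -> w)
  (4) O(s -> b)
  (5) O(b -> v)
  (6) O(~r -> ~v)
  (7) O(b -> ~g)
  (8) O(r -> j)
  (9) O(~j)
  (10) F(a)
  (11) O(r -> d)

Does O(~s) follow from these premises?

Yes

From premise 9 we have O(~j).
Premise 8 is O(r -> j); contrapositively O(~j -> ~r). Since O(~j) holds, K gives O(~r).
From O(~r) and premise 6, O(~r -> ~v), we obtain O(~v).
The contrapositive of premise 5 (O(b -> v)) is O(~v -> ~b), and O(~v) is already established, so O(~b).
Premise 4 is O(s -> b); contrapositively O(~b -> ~s). Since O(~b) holds, K gives O(~s).
Premises 1, 2, 3, 7, 10, 11 do not contribute to this derivation.
So O(~s) follows.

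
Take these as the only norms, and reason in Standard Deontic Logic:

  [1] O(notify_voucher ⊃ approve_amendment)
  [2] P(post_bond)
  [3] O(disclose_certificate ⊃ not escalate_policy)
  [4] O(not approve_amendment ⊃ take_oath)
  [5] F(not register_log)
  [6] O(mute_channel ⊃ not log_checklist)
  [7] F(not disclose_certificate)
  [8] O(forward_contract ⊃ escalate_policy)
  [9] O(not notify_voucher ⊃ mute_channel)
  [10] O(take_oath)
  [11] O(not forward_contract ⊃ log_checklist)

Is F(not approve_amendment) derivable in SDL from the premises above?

F(not disclose_certificate) at premise 7 means O(disclose_certificate).
From O(disclose_certificate) and premise 3, O(disclose_certificate ⊃ not escalate_policy), we obtain O(not escalate_policy).
The contrapositive of premise 8 (O(forward_contract ⊃ escalate_policy)) is O(not escalate_policy ⊃ not forward_contract), and O(not escalate_policy) is already established, so O(not forward_contract).
Applying K to premise 11 (O(not forward_contract ⊃ log_checklist)) and O(not forward_contract) yields O(log_checklist).
Premise 6, O(mute_channel ⊃ not log_checklist), contraposes to O(log_checklist ⊃ not mute_channel); with O(log_checklist) we get O(not mute_channel).
Premise 9, O(not notify_voucher ⊃ mute_channel), contraposes to O(not mute_channel ⊃ notify_voucher); with O(not mute_channel) we get O(notify_voucher).
With premise 1, O(notify_voucher ⊃ approve_amendment), the K-axiom yields O(approve_amendment).
Premises 2, 4, 5, 10 do not contribute to this derivation.
So O(approve_amendment) holds, i.e. F(not approve_amendment). The claim follows.

Yes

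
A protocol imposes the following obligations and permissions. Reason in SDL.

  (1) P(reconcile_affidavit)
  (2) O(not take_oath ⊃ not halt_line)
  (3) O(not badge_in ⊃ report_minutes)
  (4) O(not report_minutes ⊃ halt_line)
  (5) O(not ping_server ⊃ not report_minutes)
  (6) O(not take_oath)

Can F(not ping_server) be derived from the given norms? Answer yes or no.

From premise 6 we have O(not take_oath).
Premise 2 is O(not take_oath ⊃ not halt_line); since O(not take_oath), deontic closure gives O(not halt_line).
The contrapositive of premise 4 (O(not report_minutes ⊃ halt_line)) is O(not halt_line ⊃ report_minutes), and O(not halt_line) is already established, so O(report_minutes).
The contrapositive of premise 5 (O(not ping_server ⊃ not report_minutes)) is O(report_minutes ⊃ ping_server), and O(report_minutes) is already established, so O(ping_server).
Premises 1, 3 do not contribute to this derivation.
So O(ping_server) holds, i.e. F(not ping_server). The claim follows.

Yes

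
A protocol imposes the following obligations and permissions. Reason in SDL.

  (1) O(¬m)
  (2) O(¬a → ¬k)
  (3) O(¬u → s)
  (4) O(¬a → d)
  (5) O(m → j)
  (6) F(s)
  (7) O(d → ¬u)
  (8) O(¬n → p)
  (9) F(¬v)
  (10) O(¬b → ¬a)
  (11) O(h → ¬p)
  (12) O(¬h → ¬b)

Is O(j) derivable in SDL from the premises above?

Premise 5 is O(m → j), but O(m) is not derivable from the premises, so it does not yield O(j).
No other premise forces O(j). An ideal world satisfying every premise can still have j false, so O(j) is not derivable.

No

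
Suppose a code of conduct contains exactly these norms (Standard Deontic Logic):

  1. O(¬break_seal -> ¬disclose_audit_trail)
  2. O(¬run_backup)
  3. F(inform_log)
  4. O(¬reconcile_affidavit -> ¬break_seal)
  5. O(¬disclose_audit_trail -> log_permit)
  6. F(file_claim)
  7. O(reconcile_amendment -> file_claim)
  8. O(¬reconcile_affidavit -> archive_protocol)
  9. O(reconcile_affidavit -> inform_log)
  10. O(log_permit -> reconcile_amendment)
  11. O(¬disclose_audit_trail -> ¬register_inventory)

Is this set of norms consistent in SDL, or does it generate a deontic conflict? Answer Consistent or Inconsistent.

Premise 6 is F(file_claim), i.e. O(¬file_claim).
Premise 7, O(reconcile_amendment -> file_claim), contraposes to O(¬file_claim -> ¬reconcile_amendment); with O(¬file_claim) we get O(¬reconcile_amendment).
The contrapositive of premise 10 (O(log_permit -> reconcile_amendment)) is O(¬reconcile_amendment -> ¬log_permit), and O(¬reconcile_amendment) is already established, so O(¬log_permit).
Premise 5 is O(¬disclose_audit_trail -> log_permit); contrapositively O(¬log_permit -> disclose_audit_trail). Since O(¬log_permit) holds, K gives O(disclose_audit_trail).
The contrapositive of premise 1 (O(¬break_seal -> ¬disclose_audit_trail)) is O(disclose_audit_trail -> break_seal), and O(disclose_audit_trail) is already established, so O(break_seal).
Premise 4 is O(¬reconcile_affidavit -> ¬break_seal); contrapositively O(break_seal -> reconcile_affidavit). Since O(break_seal) holds, K gives O(reconcile_affidavit).
With premise 9, O(reconcile_affidavit -> inform_log), the K-axiom yields O(inform_log).
However, F(inform_log) at premise 3 amounts to O(¬inform_log).
We now have both O(inform_log) and O(¬inform_log) — inform_log is simultaneously obligatory and forbidden, violating the D-axiom.

Inconsistent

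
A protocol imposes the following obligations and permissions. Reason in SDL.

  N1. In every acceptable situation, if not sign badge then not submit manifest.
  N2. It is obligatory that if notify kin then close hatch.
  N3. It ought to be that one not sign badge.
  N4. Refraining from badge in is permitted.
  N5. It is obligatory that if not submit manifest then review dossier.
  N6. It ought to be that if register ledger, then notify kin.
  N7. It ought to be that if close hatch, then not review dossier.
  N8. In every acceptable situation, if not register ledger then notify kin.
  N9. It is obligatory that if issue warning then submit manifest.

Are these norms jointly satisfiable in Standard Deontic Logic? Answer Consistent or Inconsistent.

By case analysis on register_ledger: premise 6 gives O(register_ledger → notify_kin) and premise 8 gives O(¬register_ledger → notify_kin), so O(notify_kin) either way.
Premise 2 is O(notify_kin → close_hatch); since O(notify_kin), deontic closure gives O(close_hatch).
Applying K to premise 7 (O(close_hatch → ¬review_dossier)) and O(close_hatch) yields O(¬review_dossier).
Premise 5, O(¬submit_manifest → review_dossier), contraposes to O(¬review_dossier → submit_manifest); with O(¬review_dossier) we get O(submit_manifest).
Premise 1, O(¬sign_badge → ¬submit_manifest), contraposes to O(submit_manifest → sign_badge); with O(submit_manifest) we get O(sign_badge).
However, premise 3 gives O(¬sign_badge).
We now have both O(sign_badge) and O(¬sign_badge) — sign_badge is simultaneously obligatory and forbidden, violating the D-axiom.

Inconsistent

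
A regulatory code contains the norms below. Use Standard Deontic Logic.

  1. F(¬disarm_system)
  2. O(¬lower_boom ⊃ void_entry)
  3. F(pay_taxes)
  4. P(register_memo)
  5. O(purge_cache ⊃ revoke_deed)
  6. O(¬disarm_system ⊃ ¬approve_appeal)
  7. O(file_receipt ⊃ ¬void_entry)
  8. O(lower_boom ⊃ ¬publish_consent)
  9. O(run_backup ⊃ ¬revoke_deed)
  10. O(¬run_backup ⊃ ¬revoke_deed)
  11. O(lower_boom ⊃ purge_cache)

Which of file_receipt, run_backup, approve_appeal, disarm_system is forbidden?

Premises 10 and 9 are O(¬run_backup ⊃ ¬revoke_deed) and O(run_backup ⊃ ¬revoke_deed); every ideal world satisfies ¬run_backup or run_backup, so in either case ¬revoke_deed holds — hence O(¬revoke_deed).
Premise 5, O(purge_cache ⊃ revoke_deed), contraposes to O(¬revoke_deed ⊃ ¬purge_cache); with O(¬revoke_deed) we get O(¬purge_cache).
The contrapositive of premise 11 (O(lower_boom ⊃ purge_cache)) is O(¬purge_cache ⊃ ¬lower_boom), and O(¬purge_cache) is already established, so O(¬lower_boom).
From O(¬lower_boom) and premise 2, O(¬lower_boom ⊃ void_entry), we obtain O(void_entry).
Premise 7 is O(file_receipt ⊃ ¬void_entry); contrapositively O(void_entry ⊃ ¬file_receipt). Since O(void_entry) holds, K gives O(¬file_receipt).
So O(¬file_receipt) holds, i.e. file_receipt is forbidden. None of the other listed options is forbidden under the premises.

file_receipt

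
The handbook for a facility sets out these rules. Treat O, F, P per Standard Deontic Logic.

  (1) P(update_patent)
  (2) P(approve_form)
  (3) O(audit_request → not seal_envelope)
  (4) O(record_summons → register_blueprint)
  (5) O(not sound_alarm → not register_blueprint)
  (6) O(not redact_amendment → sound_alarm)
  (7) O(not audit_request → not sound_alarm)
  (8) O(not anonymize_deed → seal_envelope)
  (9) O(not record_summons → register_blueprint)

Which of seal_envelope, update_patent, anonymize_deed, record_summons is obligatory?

Premises 4 and 9 are O(record_summons → register_blueprint) and O(not record_summons → register_blueprint); every ideal world satisfies record_summons or not record_summons, so in either case register_blueprint holds — hence O(register_blueprint).
The contrapositive of premise 5 (O(not sound_alarm → not register_blueprint)) is O(register_blueprint → sound_alarm), and O(register_blueprint) is already established, so O(sound_alarm).
Premise 7 is O(not audit_request → not sound_alarm); contrapositively O(sound_alarm → audit_request). Since O(sound_alarm) holds, K gives O(audit_request).
With premise 3, O(audit_request → not seal_envelope), the K-axiom yields O(not seal_envelope).
The contrapositive of premise 8 (O(not anonymize_deed → seal_envelope)) is O(not seal_envelope → anonymize_deed), and O(not seal_envelope) is already established, so O(anonymize_deed).
So O(anonymize_deed) holds — anonymize_deed is obligatory. None of the other listed options is made obligatory by any chain of premises.

anonymize_deed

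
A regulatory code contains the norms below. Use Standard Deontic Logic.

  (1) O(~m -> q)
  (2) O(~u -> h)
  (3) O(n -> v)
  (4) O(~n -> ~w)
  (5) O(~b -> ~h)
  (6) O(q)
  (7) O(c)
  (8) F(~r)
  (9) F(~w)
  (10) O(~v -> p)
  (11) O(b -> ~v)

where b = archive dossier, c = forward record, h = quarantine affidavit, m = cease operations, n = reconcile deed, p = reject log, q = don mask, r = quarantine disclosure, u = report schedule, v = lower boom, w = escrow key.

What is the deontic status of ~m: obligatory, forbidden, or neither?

Neither

Premise 1 is O(~m -> q); even if O(q) held, inferring O(~m) would be affirming the consequent — invalid.
No premise or chain of K-axiom applications forces O(~m), and none forces O(m). So ~m is neither obligatory nor forbidden under these norms.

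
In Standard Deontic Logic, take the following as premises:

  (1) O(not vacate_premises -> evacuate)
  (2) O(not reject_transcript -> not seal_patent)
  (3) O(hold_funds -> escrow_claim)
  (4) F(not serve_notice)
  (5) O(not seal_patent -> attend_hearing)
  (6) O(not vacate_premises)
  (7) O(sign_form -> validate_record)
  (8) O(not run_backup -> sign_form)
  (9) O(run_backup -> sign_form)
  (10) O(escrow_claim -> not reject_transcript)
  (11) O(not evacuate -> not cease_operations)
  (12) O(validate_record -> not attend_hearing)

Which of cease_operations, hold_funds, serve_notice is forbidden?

hold_funds

Premises 8 and 9 are O(not run_backup -> sign_form) and O(run_backup -> sign_form); every ideal world satisfies not run_backup or run_backup, so in either case sign_form holds — hence O(sign_form).
From O(sign_form) and premise 7, O(sign_form -> validate_record), we obtain O(validate_record).
With premise 12, O(validate_record -> not attend_hearing), the K-axiom yields O(not attend_hearing).
Premise 5, O(not seal_patent -> attend_hearing), contraposes to O(not attend_hearing -> seal_patent); with O(not attend_hearing) we get O(seal_patent).
Premise 2 is O(not reject_transcript -> not seal_patent); contrapositively O(seal_patent -> reject_transcript). Since O(seal_patent) holds, K gives O(reject_transcript).
Premise 10 is O(escrow_claim -> not reject_transcript); contrapositively O(reject_transcript -> not escrow_claim). Since O(reject_transcript) holds, K gives O(not escrow_claim).
The contrapositive of premise 3 (O(hold_funds -> escrow_claim)) is O(not escrow_claim -> not hold_funds), and O(not escrow_claim) is already established, so O(not hold_funds).
So O(not hold_funds) holds, i.e. hold_funds is forbidden. None of the other listed options is forbidden under the premises.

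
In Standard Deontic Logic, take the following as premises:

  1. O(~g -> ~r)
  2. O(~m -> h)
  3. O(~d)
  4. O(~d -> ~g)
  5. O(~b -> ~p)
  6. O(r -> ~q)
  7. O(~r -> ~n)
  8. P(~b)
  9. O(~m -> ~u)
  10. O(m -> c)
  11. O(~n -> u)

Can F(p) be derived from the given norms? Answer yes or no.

Premise 5 is O(~b -> ~p), but O(~b) is not derivable from the premises (the permission P(~b) asserts only ~O(b), not O(~b)), so it does not yield O(~p).
No other premise forces O(~p). An ideal world satisfying every premise can still have p true, so F(p) is not derivable.

No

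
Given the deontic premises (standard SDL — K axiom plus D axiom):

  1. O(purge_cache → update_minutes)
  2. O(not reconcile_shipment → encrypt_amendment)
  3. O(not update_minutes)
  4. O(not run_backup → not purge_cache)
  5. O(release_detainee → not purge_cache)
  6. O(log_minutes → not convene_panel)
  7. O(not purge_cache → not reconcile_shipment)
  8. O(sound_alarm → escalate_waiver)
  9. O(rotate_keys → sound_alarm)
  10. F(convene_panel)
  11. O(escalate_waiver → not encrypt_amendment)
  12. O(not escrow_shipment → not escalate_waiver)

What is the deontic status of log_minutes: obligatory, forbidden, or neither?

Premise 6 is O(log_minutes → not convene_panel); even if O(not convene_panel) held, inferring O(log_minutes) would be affirming the consequent — invalid.
No premise or chain of K-axiom applications forces O(log_minutes), and none forces O(not log_minutes). So log_minutes is neither obligatory nor forbidden under these norms.

Neither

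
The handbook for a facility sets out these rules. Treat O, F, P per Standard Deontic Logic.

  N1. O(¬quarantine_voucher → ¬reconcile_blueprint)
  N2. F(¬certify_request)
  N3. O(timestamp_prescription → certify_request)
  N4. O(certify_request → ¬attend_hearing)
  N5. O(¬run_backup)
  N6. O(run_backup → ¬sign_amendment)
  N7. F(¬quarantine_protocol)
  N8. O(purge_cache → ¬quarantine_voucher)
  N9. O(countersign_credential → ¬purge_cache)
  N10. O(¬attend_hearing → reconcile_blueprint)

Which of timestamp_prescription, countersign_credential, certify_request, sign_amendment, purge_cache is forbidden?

purge_cache

Premise 2 is F(¬certify_request), i.e. O(certify_request).
Premise 4 is O(certify_request → ¬attend_hearing); since O(certify_request), deontic closure gives O(¬attend_hearing).
With premise 10, O(¬attend_hearing → reconcile_blueprint), the K-axiom yields O(reconcile_blueprint).
Premise 1, O(¬quarantine_voucher → ¬reconcile_blueprint), contraposes to O(reconcile_blueprint → quarantine_voucher); with O(reconcile_blueprint) we get O(quarantine_voucher).
Premise 8 is O(purge_cache → ¬quarantine_voucher); contrapositively O(quarantine_voucher → ¬purge_cache). Since O(quarantine_voucher) holds, K gives O(¬purge_cache).
So O(¬purge_cache) holds, i.e. purge_cache is forbidden. None of the other listed options is forbidden under the premises.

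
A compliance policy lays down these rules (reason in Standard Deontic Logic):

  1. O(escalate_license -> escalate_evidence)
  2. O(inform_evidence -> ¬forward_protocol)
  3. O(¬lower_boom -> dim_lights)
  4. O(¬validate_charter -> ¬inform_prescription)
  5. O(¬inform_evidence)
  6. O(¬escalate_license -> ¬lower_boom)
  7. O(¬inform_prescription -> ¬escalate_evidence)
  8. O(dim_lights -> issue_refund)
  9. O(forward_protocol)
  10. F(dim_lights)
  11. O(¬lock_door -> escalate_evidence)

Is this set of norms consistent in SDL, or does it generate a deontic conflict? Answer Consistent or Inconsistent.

Consistent

Premise 2 is O(inform_evidence -> ¬forward_protocol), but O(inform_evidence) is not derivable from the premises, so it does not yield O(¬forward_protocol).
So O(¬forward_protocol) is not derivable, and the apparent clash with O(forward_protocol) does not arise.
A world satisfying every obligation exists (e.g. dim_lights=false, escalate_evidence=true, escalate_license=true, forward_protocol=true, inform_evidence=false, inform_prescription=true, issue_refund=false, lock_door=false, lower_boom=true, validate_charter=true); no atom is both obligatory and forbidden, so the set is consistent.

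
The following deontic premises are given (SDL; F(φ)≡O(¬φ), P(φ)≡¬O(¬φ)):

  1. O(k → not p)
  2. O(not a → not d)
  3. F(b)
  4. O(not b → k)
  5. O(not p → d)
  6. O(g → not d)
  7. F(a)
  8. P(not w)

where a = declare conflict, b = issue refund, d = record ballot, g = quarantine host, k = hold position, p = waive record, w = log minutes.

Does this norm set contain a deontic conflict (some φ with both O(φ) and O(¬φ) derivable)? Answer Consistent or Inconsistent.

Premise 7 is F(a), i.e. O(not a).
Applying K to premise 2 (O(not a → not d)) and O(not a) yields O(not d).
Premise 5, O(not p → d), contraposes to O(not d → p); with O(not d) we get O(p).
Premise 1, O(k → not p), contraposes to O(p → not k); with O(p) we get O(not k).
Premise 4 is O(not b → k); contrapositively O(not k → b). Since O(not k) holds, K gives O(b).
Yet premise 3 is F(b), i.e. O(not b).
We now have both O(b) and O(not b) — b is simultaneously obligatory and forbidden, violating the D-axiom.

Inconsistent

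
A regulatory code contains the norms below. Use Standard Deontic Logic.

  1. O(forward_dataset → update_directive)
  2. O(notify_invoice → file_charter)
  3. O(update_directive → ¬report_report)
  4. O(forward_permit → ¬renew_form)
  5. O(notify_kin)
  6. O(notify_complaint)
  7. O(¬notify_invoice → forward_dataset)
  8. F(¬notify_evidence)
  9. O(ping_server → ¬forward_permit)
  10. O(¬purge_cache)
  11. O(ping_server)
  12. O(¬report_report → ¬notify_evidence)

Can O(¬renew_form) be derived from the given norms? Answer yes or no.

No

Premise 4 is O(forward_permit → ¬renew_form), but O(forward_permit) is not derivable from the premises, so it does not yield O(¬renew_form).
No other premise forces O(¬renew_form). An ideal world satisfying every premise can still have ¬renew_form false, so O(¬renew_form) is not derivable.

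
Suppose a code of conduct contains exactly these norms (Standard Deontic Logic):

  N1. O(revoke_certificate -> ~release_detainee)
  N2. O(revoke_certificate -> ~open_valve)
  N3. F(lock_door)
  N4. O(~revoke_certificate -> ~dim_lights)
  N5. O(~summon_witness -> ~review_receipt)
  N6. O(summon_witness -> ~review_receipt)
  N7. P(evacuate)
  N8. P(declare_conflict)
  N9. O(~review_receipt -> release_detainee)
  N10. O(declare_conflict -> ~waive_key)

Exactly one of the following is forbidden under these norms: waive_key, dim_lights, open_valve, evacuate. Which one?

By case analysis on ~summon_witness: premise 5 gives O(~summon_witness -> ~review_receipt) and premise 6 gives O(summon_witness -> ~review_receipt), so O(~review_receipt) either way.
From O(~review_receipt) and premise 9, O(~review_receipt -> release_detainee), we obtain O(release_detainee).
Premise 1, O(revoke_certificate -> ~release_detainee), contraposes to O(release_detainee -> ~revoke_certificate); with O(release_detainee) we get O(~revoke_certificate).
Premise 4 is O(~revoke_certificate -> ~dim_lights); since O(~revoke_certificate), deontic closure gives O(~dim_lights).
So O(~dim_lights) holds, i.e. dim_lights is forbidden. None of the other listed options is forbidden under the premises.

dim_lights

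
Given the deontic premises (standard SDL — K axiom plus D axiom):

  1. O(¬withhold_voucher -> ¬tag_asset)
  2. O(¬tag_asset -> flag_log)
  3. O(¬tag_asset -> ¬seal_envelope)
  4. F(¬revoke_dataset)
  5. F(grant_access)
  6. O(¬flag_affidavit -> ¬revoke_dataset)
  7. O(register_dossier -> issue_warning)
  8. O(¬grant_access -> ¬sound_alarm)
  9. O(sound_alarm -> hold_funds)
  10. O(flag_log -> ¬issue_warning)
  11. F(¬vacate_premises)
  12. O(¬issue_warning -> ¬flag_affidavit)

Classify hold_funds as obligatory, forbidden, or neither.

Neither

Premise 9 is O(sound_alarm -> hold_funds), but O(sound_alarm) is not derivable from the premises, so it does not yield O(hold_funds).
No premise or chain of K-axiom applications forces O(hold_funds), and none forces O(¬hold_funds). So hold_funds is neither obligatory nor forbidden under these norms.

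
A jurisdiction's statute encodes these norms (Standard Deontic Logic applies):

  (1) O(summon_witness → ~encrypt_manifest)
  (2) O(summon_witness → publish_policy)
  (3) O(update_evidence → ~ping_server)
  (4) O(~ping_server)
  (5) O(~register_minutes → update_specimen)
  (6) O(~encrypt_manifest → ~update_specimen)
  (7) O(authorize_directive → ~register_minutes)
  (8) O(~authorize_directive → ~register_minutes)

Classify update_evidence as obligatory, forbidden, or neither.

Premise 3 is O(update_evidence → ~ping_server); even if O(~ping_server) held, inferring O(update_evidence) would be affirming the consequent — invalid.
No premise or chain of K-axiom applications forces O(update_evidence), and none forces O(~update_evidence). So update_evidence is neither obligatory nor forbidden under these norms.

Neither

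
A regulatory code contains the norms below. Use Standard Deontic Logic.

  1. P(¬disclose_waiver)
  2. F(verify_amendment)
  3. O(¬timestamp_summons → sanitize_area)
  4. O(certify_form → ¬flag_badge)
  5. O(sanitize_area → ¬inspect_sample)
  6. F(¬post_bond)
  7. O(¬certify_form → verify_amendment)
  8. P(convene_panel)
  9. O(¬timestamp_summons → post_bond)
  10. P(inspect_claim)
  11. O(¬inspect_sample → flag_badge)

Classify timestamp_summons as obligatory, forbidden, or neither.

Obligatory

Premise 2 is F(verify_amendment), i.e. O(¬verify_amendment).
Premise 7 is O(¬certify_form → verify_amendment); contrapositively O(¬verify_amendment → certify_form). Since O(¬verify_amendment) holds, K gives O(certify_form).
With premise 4, O(certify_form → ¬flag_badge), the K-axiom yields O(¬flag_badge).
Premise 11, O(¬inspect_sample → flag_badge), contraposes to O(¬flag_badge → inspect_sample); with O(¬flag_badge) we get O(inspect_sample).
The contrapositive of premise 5 (O(sanitize_area → ¬inspect_sample)) is O(inspect_sample → ¬sanitize_area), and O(inspect_sample) is already established, so O(¬sanitize_area).
The contrapositive of premise 3 (O(¬timestamp_summons → sanitize_area)) is O(¬sanitize_area → timestamp_summons), and O(¬sanitize_area) is already established, so O(timestamp_summons).
Premises 1, 6, 8, 9, 10 do not contribute to this derivation.
Hence timestamp_summons is obligatory.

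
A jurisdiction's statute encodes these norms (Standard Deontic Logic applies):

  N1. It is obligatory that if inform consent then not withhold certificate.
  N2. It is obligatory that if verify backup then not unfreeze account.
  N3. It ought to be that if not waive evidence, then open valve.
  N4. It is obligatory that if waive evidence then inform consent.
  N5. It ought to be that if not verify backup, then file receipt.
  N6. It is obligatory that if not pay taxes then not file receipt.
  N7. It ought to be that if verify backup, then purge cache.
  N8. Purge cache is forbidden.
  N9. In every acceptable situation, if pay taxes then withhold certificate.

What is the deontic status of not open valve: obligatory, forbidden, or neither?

Premise 8, F(purge_cache), is equivalent to O(¬purge_cache).
Premise 7 is O(verify_backup → purge_cache); contrapositively O(¬purge_cache → ¬verify_backup). Since O(¬purge_cache) holds, K gives O(¬verify_backup).
Premise 5 is O(¬verify_backup → file_receipt); since O(¬verify_backup), deontic closure gives O(file_receipt).
The contrapositive of premise 6 (O(¬pay_taxes → ¬file_receipt)) is O(file_receipt → pay_taxes), and O(file_receipt) is already established, so O(pay_taxes).
Applying K to premise 9 (O(pay_taxes → withhold_certificate)) and O(pay_taxes) yields O(withhold_certificate).
Premise 1, O(inform_consent → ¬withhold_certificate), contraposes to O(withhold_certificate → ¬inform_consent); with O(withhold_certificate) we get O(¬inform_consent).
Premise 4, O(waive_evidence → inform_consent), contraposes to O(¬inform_consent → ¬waive_evidence); with O(¬inform_consent) we get O(¬waive_evidence).
Premise 3 is O(¬waive_evidence → open_valve); since O(¬waive_evidence), deontic closure gives O(open_valve).
Premise 2 does not contribute to this derivation.
Thus O(open_valve), which is F(¬open_valve): ¬open_valve is forbidden.

Forbidden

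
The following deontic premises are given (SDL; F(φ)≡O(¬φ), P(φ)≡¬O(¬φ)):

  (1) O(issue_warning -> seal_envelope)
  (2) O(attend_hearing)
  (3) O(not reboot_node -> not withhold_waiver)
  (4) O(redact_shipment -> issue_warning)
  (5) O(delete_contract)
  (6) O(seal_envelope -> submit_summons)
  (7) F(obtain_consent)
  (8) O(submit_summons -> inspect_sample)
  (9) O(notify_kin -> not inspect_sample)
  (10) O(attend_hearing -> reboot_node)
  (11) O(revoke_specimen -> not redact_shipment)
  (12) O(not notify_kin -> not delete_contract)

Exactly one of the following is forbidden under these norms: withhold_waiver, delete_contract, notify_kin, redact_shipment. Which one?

From premise 5 we have O(delete_contract).
Premise 12, O(not notify_kin -> not delete_contract), contraposes to O(delete_contract -> notify_kin); with O(delete_contract) we get O(notify_kin).
From O(notify_kin) and premise 9, O(notify_kin -> not inspect_sample), we obtain O(not inspect_sample).
Premise 8, O(submit_summons -> inspect_sample), contraposes to O(not inspect_sample -> not submit_summons); with O(not inspect_sample) we get O(not submit_summons).
Premise 6, O(seal_envelope -> submit_summons), contraposes to O(not submit_summons -> not seal_envelope); with O(not submit_summons) we get O(not seal_envelope).
Premise 1, O(issue_warning -> seal_envelope), contraposes to O(not seal_envelope -> not issue_warning); with O(not seal_envelope) we get O(not issue_warning).
Premise 4 is O(redact_shipment -> issue_warning); contrapositively O(not issue_warning -> not redact_shipment). Since O(not issue_warning) holds, K gives O(not redact_shipment).
So O(not redact_shipment) holds, i.e. redact_shipment is forbidden. None of the other listed options is forbidden under the premises.

redact_shipment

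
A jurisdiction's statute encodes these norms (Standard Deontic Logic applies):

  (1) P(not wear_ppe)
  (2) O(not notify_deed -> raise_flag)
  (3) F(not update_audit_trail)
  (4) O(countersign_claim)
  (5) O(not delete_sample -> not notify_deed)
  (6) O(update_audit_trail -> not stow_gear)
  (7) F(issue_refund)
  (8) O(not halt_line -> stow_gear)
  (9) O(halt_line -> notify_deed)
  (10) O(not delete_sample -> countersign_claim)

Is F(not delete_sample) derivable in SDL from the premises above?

Premise 3 is F(not update_audit_trail), i.e. O(update_audit_trail).
From O(update_audit_trail) and premise 6, O(update_audit_trail -> not stow_gear), we obtain O(not stow_gear).
The contrapositive of premise 8 (O(not halt_line -> stow_gear)) is O(not stow_gear -> halt_line), and O(not stow_gear) is already established, so O(halt_line).
Premise 9 is O(halt_line -> notify_deed); since O(halt_line), deontic closure gives O(notify_deed).
Premise 5 is O(not delete_sample -> not notify_deed); contrapositively O(notify_deed -> delete_sample). Since O(notify_deed) holds, K gives O(delete_sample).
Premises 1, 2, 4, 7, 10 do not contribute to this derivation.
So O(delete_sample) holds, i.e. F(not delete_sample). The claim follows.

Yes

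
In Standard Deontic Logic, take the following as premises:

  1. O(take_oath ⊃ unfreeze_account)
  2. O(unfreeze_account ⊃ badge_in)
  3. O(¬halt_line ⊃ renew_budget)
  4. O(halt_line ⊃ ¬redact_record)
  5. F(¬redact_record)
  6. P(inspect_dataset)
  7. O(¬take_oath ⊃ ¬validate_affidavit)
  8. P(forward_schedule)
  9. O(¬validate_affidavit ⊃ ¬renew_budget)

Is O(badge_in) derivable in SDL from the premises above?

Yes

Premise 5, F(¬redact_record), is equivalent to O(redact_record).
Premise 4, O(halt_line ⊃ ¬redact_record), contraposes to O(redact_record ⊃ ¬halt_line); with O(redact_record) we get O(¬halt_line).
With premise 3, O(¬halt_line ⊃ renew_budget), the K-axiom yields O(renew_budget).
Premise 9, O(¬validate_affidavit ⊃ ¬renew_budget), contraposes to O(renew_budget ⊃ validate_affidavit); with O(renew_budget) we get O(validate_affidavit).
Premise 7, O(¬take_oath ⊃ ¬validate_affidavit), contraposes to O(validate_affidavit ⊃ take_oath); with O(validate_affidavit) we get O(take_oath).
From O(take_oath) and premise 1, O(take_oath ⊃ unfreeze_account), we obtain O(unfreeze_account).
Premise 2 is O(unfreeze_account ⊃ badge_in); since O(unfreeze_account), deontic closure gives O(badge_in).
Premises 6, 8 do not contribute to this derivation.
So O(badge_in) follows.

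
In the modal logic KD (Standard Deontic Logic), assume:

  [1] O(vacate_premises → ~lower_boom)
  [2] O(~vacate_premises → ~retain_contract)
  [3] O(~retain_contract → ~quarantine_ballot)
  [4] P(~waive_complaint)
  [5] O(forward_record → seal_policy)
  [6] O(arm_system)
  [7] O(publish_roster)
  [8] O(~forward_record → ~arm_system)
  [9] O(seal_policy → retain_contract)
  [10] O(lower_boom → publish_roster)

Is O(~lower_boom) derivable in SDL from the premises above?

Yes

Premise 6 states O(arm_system) outright.
Premise 8, O(~forward_record → ~arm_system), contraposes to O(arm_system → forward_record); with O(arm_system) we get O(forward_record).
With premise 5, O(forward_record → seal_policy), the K-axiom yields O(seal_policy).
Premise 9 is O(seal_policy → retain_contract); since O(seal_policy), deontic closure gives O(retain_contract).
Premise 2, O(~vacate_premises → ~retain_contract), contraposes to O(retain_contract → vacate_premises); with O(retain_contract) we get O(vacate_premises).
From O(vacate_premises) and premise 1, O(vacate_premises → ~lower_boom), we obtain O(~lower_boom).
Premises 3, 4, 7, 10 do not contribute to this derivation.
So O(~lower_boom) follows.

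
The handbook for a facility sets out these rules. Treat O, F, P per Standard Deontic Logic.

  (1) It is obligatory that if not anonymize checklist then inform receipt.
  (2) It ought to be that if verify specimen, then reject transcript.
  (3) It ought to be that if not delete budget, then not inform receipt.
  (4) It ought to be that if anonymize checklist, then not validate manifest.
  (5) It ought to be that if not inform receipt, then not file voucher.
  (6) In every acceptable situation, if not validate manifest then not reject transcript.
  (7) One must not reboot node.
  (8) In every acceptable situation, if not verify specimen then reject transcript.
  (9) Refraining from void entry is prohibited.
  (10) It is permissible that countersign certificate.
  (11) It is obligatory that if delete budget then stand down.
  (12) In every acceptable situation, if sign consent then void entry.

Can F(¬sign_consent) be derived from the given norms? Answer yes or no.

No

Premise 12 is O(sign_consent → void_entry); even if O(void_entry) held, inferring O(sign_consent) would be affirming the consequent — invalid.
No other premise forces O(sign_consent). An ideal world satisfying every premise can still have ¬sign_consent true, so F(¬sign_consent) is not derivable.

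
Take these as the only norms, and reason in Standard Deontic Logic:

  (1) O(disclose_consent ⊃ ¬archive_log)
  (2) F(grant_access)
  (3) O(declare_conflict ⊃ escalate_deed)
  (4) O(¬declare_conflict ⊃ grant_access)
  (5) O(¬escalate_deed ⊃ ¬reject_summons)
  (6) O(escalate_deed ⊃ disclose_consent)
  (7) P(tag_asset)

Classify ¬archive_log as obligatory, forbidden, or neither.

Obligatory

Premise 2, F(grant_access), is equivalent to O(¬grant_access).
The contrapositive of premise 4 (O(¬declare_conflict ⊃ grant_access)) is O(¬grant_access ⊃ declare_conflict), and O(¬grant_access) is already established, so O(declare_conflict).
Applying K to premise 3 (O(declare_conflict ⊃ escalate_deed)) and O(declare_conflict) yields O(escalate_deed).
With premise 6, O(escalate_deed ⊃ disclose_consent), the K-axiom yields O(disclose_consent).
Applying K to premise 1 (O(disclose_consent ⊃ ¬archive_log)) and O(disclose_consent) yields O(¬archive_log).
Premises 5, 7 do not contribute to this derivation.
Hence ¬archive_log is obligatory.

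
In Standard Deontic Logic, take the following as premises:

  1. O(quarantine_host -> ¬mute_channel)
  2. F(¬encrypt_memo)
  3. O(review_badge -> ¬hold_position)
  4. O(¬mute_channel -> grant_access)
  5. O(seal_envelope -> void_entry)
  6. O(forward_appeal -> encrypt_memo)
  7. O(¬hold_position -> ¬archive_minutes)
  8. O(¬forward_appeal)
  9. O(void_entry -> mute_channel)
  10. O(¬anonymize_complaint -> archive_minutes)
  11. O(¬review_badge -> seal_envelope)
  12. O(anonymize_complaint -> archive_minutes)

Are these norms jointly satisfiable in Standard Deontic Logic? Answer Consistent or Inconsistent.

Premise 6 is O(forward_appeal -> encrypt_memo); even if O(encrypt_memo) held, inferring O(forward_appeal) would be affirming the consequent — invalid.
So O(forward_appeal) is not derivable, and the apparent clash with O(¬forward_appeal) does not arise.
A world satisfying every obligation exists (e.g. anonymize_complaint=false, archive_minutes=true, encrypt_memo=true, forward_appeal=false, grant_access=false, hold_position=true, mute_channel=true, quarantine_host=false, review_badge=false, seal_envelope=true, void_entry=true); no atom is both obligatory and forbidden, so the set is consistent.

Consistent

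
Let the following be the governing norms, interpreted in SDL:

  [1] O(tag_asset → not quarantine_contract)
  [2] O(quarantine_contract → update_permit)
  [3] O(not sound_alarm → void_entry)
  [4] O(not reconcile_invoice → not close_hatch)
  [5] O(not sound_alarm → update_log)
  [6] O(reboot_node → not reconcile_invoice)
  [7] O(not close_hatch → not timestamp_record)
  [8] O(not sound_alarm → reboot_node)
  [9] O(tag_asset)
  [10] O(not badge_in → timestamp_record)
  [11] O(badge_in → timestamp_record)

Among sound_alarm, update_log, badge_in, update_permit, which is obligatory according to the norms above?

sound_alarm

Premises 11 and 10 are O(badge_in → timestamp_record) and O(not badge_in → timestamp_record); every ideal world satisfies badge_in or not badge_in, so in either case timestamp_record holds — hence O(timestamp_record).
Premise 7 is O(not close_hatch → not timestamp_record); contrapositively O(timestamp_record → close_hatch). Since O(timestamp_record) holds, K gives O(close_hatch).
The contrapositive of premise 4 (O(not reconcile_invoice → not close_hatch)) is O(close_hatch → reconcile_invoice), and O(close_hatch) is already established, so O(reconcile_invoice).
Premise 6 is O(reboot_node → not reconcile_invoice); contrapositively O(reconcile_invoice → not reboot_node). Since O(reconcile_invoice) holds, K gives O(not reboot_node).
The contrapositive of premise 8 (O(not sound_alarm → reboot_node)) is O(not reboot_node → sound_alarm), and O(not reboot_node) is already established, so O(sound_alarm).
So O(sound_alarm) holds — sound_alarm is obligatory. None of the other listed options is made obligatory by any chain of premises.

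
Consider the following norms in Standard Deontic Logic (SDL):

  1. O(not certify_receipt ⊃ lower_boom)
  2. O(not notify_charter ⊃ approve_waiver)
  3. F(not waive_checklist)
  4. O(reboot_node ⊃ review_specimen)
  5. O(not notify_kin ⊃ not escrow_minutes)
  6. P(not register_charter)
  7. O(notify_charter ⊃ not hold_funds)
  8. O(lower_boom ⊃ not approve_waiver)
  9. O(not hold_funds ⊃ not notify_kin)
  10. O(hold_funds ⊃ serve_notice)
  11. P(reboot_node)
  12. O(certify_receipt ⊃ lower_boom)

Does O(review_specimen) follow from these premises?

Premise 4 is O(reboot_node ⊃ review_specimen), but O(reboot_node) is not derivable from the premises (the permission P(reboot_node) asserts only not O(not reboot_node), not O(reboot_node)), so it does not yield O(review_specimen).
No other premise forces O(review_specimen). An ideal world satisfying every premise can still have review_specimen false, so O(review_specimen) is not derivable.

No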